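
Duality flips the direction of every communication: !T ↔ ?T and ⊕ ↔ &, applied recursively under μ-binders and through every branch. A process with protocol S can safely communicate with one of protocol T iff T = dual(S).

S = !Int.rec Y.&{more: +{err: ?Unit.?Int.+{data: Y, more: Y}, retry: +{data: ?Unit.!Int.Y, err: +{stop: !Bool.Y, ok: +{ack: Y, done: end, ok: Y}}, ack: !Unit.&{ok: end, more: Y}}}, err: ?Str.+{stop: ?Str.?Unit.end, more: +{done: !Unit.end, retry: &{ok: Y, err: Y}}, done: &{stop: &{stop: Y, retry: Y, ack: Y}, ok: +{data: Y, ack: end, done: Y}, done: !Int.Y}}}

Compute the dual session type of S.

?Int.rec Y.+{more: &{err: !Unit.!Int.&{data: Y, more: Y}, retry: &{data: !Unit.?Int.Y, err: &{stop: ?Bool.Y, ok: &{ack: Y, done: end, ok: Y}}, ack: ?Unit.+{ok: end, more: Y}}}, err: !Str.&{stop: !Str.!Unit.end, more: &{done: ?Unit.end, retry: +{ok: Y, err: Y}}, done: +{stop: +{stop: Y, retry: Y, ack: Y}, ok: &{data: Y, ack: end, done: Y}, done: ?Int.Y}}}

!Int → ?Int
  rec Y → rec Y  (binder kept)
    &{more,err} → +{more,err}  (external→internal)
      case more:
        +{err,retry} → &{err,retry}  (⊕→&)
          case err:
            ?Unit → !Unit
              ?Int → !Int
                +{data,more} → &{data,more}  (⊕→&)
                  case data:
                    Y ↦ Y
                  case more:
                    Y ↦ Y
          case retry:
            +{data,err,ack} → &{data,err,ack}  (⊕→&)
              case data:
                ?Unit → !Unit
                  !Int → ?Int
                    Y ↦ Y
              case err:
                +{stop,ok} → &{stop,ok}  (⊕→&)
                  case stop:
                    !Bool → ?Bool
                      Y ↦ Y
                  case ok:
                    +{ack,done,ok} → &{ack,done,ok}  (⊕→&)
                      case ack:
                        Y ↦ Y
                      case done:
                        end ↦ end
                      case ok:
                        Y ↦ Y
              case ack:
                !Unit → ?Unit
                  &{ok,more} → +{ok,more}  (external→internal)
                    case ok:
                      end ↦ end
                    case more:
                      Y ↦ Y
      case err:
        ?Str → !Str
          +{stop,more,done} → &{stop,more,done}  (⊕→&)
            case stop:
              ?Str → !Str
                ?Unit → !Unit
                  end ↦ end
            case more:
              +{done,retry} → &{done,retry}  (⊕→&)
                case done:
                  !Unit → ?Unit
                    end ↦ end
                case retry:
                  &{ok,err} → +{ok,err}  (external→internal)
                    case ok:
                      Y ↦ Y
                    case err:
                      Y ↦ Y
            case done:
              &{stop,ok,done} → +{stop,ok,done}  (external→internal)
                case stop:
                  &{stop,retry,ack} → +{stop,retry,ack}  (external→internal)
                    case stop:
                      Y ↦ Y
                    case retry:
                      Y ↦ Y
                    case ack:
                      Y ↦ Y
                case ok:
                  +{data,ack,done} → &{data,ack,done}  (⊕→&)
                    case data:
                      Y ↦ Y
                    case ack:
                      end ↦ end
                    case done:
                      Y ↦ Y
                case done:
                  !Int → ?Int
                    Y ↦ Y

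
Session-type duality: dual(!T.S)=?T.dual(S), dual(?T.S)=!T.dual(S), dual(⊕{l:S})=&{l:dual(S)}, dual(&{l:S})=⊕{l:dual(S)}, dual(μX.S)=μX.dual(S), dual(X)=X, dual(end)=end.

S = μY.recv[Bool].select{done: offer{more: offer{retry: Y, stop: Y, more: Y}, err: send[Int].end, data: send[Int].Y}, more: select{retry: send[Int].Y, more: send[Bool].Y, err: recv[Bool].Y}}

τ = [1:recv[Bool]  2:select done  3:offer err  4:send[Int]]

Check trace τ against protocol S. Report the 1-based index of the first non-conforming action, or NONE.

NONE

[1] recv[Bool]  ✓  cont: select{done: offer{more: offer{retry: μY.…, stop: μY.…, more: μY.…}, err: send[Int].end, data: send[Int].μY.…}, more: select{retry: send[Int].μY.…, more: send[Bool].μY.…, err: recv[Bool].μY.…}}
[2] select done  ✓  cont: offer{more: offer{retry: μY.…, stop: μY.…, more: μY.…}, err: send[Int].end, data: send[Int].μY.…}
[3] offer err  ✓  cont: send[Int].end
[4] send[Int]  ✓  cont: end
trace exhausted — no violation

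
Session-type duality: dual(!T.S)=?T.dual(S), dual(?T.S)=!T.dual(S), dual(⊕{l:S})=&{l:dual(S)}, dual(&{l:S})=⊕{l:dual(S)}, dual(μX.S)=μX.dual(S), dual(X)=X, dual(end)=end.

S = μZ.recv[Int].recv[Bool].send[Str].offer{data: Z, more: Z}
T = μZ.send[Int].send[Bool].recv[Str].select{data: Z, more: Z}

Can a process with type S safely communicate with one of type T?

μZ vs μZ  match (μ self-dual)
  recv[Int] vs send[Int]  match
    recv[Bool] vs send[Bool]  match
      send[Str] vs recv[Str]  match
        offer{data,more} vs select{data,more}  match labels match
          case data:
            Z vs Z  match
          case more:
            Z vs Z  match

YES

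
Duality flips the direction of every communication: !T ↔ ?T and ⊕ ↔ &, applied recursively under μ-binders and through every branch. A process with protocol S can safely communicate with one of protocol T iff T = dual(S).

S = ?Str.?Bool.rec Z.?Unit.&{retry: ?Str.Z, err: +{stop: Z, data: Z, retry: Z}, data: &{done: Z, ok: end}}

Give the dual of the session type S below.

?Str ↦ !Str
  ?Bool ↦ !Bool
    rec Z ↦ rec Z  (μ self-dual)
      ?Unit ↦ !Unit
        &{retry,err,data} ↦ +{retry,err,data}  (external→internal)
          case retry:
            ?Str ↦ !Str
              dual(Z) = Z
          case err:
            +{stop,data,retry} ↦ &{stop,data,retry}  (⊕→&)
              case stop:
                dual(Z) = Z
              case data:
                dual(Z) = Z
              case retry:
                dual(Z) = Z
          case data:
            &{done,ok} ↦ +{done,ok}  (external→internal)
              case done:
                dual(Z) = Z
              case ok:
                dual(end) = end

!Str.!Bool.rec Z.!Unit.+{retry: !Str.Z, err: &{stop: Z, data: Z, retry: Z}, data: +{done: Z, ok: end}}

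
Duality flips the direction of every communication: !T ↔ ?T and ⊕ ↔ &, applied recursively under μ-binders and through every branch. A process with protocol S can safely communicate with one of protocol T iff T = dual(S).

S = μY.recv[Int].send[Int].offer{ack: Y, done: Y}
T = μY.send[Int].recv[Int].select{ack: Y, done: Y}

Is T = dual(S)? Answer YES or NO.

μY ‖ μY  match (μ self-dual)
  recv[Int] ‖ send[Int]  match
    send[Int] ‖ recv[Int]  match
      offer{ack,done} ‖ select{ack,done}  match labels match
        • ack:
          Y ‖ Y  match
        • done:
          Y ‖ Y  match

YES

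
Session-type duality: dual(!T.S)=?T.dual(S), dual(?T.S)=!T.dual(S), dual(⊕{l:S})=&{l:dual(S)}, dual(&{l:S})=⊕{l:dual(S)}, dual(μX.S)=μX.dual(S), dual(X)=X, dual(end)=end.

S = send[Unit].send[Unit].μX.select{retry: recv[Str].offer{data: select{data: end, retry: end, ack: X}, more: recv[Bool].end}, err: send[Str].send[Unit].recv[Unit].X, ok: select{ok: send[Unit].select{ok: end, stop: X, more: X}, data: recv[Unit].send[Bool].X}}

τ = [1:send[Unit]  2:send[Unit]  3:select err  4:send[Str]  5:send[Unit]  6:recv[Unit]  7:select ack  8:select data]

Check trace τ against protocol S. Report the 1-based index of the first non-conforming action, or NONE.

step 1: send[Unit]  ok  state: send[Unit].μX.…
step 2: send[Unit]  ok  state: μX.…
step 3: select err  ok  state: send[Str].send[Unit].recv[Unit].μX.…
step 4: send[Str]  ok  state: send[Unit].recv[Unit].μX.…
step 5: send[Unit]  ok  state: recv[Unit].μX.…
step 6: recv[Unit]  ok  state: μX.…
step 7: got select ack, protocol expects select retry or select err or select ok  ✗

7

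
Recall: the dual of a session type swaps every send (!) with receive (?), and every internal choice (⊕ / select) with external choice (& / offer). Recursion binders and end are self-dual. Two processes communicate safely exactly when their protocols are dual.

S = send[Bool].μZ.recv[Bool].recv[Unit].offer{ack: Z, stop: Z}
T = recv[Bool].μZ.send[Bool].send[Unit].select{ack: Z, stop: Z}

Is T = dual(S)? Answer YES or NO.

send[Bool] | recv[Bool]  ok
  μZ | μZ  ok (μ self-dual)
    recv[Bool] | send[Bool]  ok
      recv[Unit] | send[Unit]  ok
        offer{ack,stop} | select{ack,stop}  ok same labels
          [ack]
            Z | Z  ok
          [stop]
            Z | Z  ok

YES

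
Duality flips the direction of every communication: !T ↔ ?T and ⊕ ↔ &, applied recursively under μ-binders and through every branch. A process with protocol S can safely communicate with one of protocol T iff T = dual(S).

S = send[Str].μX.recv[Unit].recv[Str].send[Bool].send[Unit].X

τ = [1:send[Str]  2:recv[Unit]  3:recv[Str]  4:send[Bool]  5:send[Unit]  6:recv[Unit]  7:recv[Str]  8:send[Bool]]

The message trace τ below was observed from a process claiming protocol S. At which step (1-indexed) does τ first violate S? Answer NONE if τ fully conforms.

NONE

[1] send[Str]  match  cont: μX.…
[2] recv[Unit]  match  cont: recv[Str].send[Bool].send[Unit].μX.…
[3] recv[Str]  match  cont: send[Bool].send[Unit].μX.…
[4] send[Bool]  match  cont: send[Unit].μX.…
[5] send[Unit]  match  cont: μX.…
[6] recv[Unit]  match  cont: recv[Str].send[Bool].send[Unit].μX.…
[7] recv[Str]  match  cont: send[Bool].send[Unit].μX.…
[8] send[Bool]  match  cont: send[Unit].μX.…
trace exhausted — no violation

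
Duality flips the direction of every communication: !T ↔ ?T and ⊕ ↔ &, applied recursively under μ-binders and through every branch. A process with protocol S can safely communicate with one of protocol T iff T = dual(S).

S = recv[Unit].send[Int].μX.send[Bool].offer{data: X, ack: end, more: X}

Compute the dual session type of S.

recv[Unit] = send[Unit]
  send[Int] = recv[Int]
    μX = μX  (μ self-dual)
      send[Bool] = recv[Bool]
        offer{data,ack,more} = select{data,ack,more}  (&→⊕)
          • data:
            X ↦ X
          • ack:
            end ↦ end
          • more:
            X ↦ X

send[Unit].recv[Int].μX.recv[Bool].select{data: X, ack: end, more: X}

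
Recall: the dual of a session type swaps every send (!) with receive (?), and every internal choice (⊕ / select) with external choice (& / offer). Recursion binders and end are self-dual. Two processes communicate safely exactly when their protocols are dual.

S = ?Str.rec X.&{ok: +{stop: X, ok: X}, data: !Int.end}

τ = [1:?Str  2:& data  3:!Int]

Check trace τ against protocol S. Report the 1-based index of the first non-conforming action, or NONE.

step 1: ?Str  ok  residual = rec X.…
step 2: & data  ok  residual = !Int.end
step 3: !Int  ok  residual = end
all 3 steps conform

NONE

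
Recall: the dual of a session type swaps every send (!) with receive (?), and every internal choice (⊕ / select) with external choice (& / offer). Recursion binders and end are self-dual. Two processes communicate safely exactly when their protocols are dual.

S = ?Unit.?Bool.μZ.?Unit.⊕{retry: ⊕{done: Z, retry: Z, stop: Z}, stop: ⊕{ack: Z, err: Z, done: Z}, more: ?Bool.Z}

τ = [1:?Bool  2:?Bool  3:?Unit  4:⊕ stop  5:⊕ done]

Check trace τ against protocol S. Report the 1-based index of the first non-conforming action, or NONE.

1

step 1: got ?Bool, protocol expects ?Unit  ✗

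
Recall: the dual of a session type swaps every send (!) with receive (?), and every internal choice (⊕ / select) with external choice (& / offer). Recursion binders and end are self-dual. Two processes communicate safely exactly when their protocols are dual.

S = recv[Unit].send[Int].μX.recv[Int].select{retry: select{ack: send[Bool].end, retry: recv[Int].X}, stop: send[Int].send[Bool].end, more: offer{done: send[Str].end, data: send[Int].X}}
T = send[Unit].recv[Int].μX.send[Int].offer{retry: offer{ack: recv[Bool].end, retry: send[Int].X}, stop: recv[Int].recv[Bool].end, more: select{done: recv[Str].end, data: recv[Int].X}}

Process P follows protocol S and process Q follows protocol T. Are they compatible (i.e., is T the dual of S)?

recv[Unit] | send[Unit]  ok
  send[Int] | recv[Int]  ok
    μX | μX  ok (μ self-dual)
      recv[Int] | send[Int]  ok
        select{retry,stop,more} | offer{retry,stop,more}  ok labels match
          [retry]
            select{ack,retry} | offer{ack,retry}  ok labels match
              [ack]
                send[Bool] | recv[Bool]  ok
                  end | end  ok
              [retry]
                recv[Int] | send[Int]  ok
                  X | X  ok
          [stop]
            send[Int] | recv[Int]  ok
              send[Bool] | recv[Bool]  ok
                end | end  ok
          [more]
            offer{done,data} | select{done,data}  ok labels match
              [done]
                send[Str] | recv[Str]  ok
                  end | end  ok
              [data]
                send[Int] | recv[Int]  ok
                  X | X  ok

YES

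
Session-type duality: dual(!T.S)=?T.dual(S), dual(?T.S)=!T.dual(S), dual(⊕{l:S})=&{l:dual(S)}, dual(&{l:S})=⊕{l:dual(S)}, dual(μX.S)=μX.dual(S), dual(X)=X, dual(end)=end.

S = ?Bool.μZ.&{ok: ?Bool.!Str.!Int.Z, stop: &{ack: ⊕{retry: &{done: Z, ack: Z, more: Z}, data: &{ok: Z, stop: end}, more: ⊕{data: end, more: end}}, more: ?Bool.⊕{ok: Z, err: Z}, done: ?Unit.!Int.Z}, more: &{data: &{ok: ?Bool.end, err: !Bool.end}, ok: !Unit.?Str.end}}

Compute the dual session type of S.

!Bool.μZ.⊕{ok: !Bool.?Str.?Int.Z, stop: ⊕{ack: &{retry: ⊕{done: Z, ack: Z, more: Z}, data: ⊕{ok: Z, stop: end}, more: &{data: end, more: end}}, more: !Bool.&{ok: Z, err: Z}, done: !Unit.?Int.Z}, more: ⊕{data: ⊕{ok: !Bool.end, err: ?Bool.end}, ok: ?Unit.!Str.end}}

?Bool ↦ !Bool
  μZ ↦ μZ  (rec unchanged)
    &{ok,stop,more} ↦ ⊕{ok,stop,more}  (external→internal)
      [ok]
        ?Bool ↦ !Bool
          !Str ↦ ?Str
            !Int ↦ ?Int
              Z self-dual
      [stop]
        &{ack,more,done} ↦ ⊕{ack,more,done}  (external→internal)
          [ack]
            ⊕{retry,data,more} ↦ &{retry,data,more}  (⊕→&)
              [retry]
                &{done,ack,more} ↦ ⊕{done,ack,more}  (external→internal)
                  [done]
                    Z self-dual
                  [ack]
                    Z self-dual
                  [more]
                    Z self-dual
              [data]
                &{ok,stop} ↦ ⊕{ok,stop}  (external→internal)
                  [ok]
                    Z self-dual
                  [stop]
                    end self-dual
              [more]
                ⊕{data,more} ↦ &{data,more}  (⊕→&)
                  [data]
                    end self-dual
                  [more]
                    end self-dual
          [more]
            ?Bool ↦ !Bool
              ⊕{ok,err} ↦ &{ok,err}  (⊕→&)
                [ok]
                  Z self-dual
                [err]
                  Z self-dual
          [done]
            ?Unit ↦ !Unit
              !Int ↦ ?Int
                Z self-dual
      [more]
        &{data,ok} ↦ ⊕{data,ok}  (external→internal)
          [data]
            &{ok,err} ↦ ⊕{ok,err}  (external→internal)
              [ok]
                ?Bool ↦ !Bool
                  end self-dual
              [err]
                !Bool ↦ ?Bool
                  end self-dual
          [ok]
            !Unit ↦ ?Unit
              ?Str ↦ !Str
                end self-dual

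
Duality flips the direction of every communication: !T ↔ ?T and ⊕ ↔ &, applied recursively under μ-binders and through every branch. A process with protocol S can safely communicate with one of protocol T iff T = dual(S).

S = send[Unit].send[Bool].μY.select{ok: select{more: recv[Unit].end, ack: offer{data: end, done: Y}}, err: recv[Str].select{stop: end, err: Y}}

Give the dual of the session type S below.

recv[Unit].recv[Bool].μY.offer{ok: offer{more: send[Unit].end, ack: select{data: end, done: Y}}, err: send[Str].offer{stop: end, err: Y}}

send[Unit] ↦ recv[Unit]
  send[Bool] ↦ recv[Bool]
    μY ↦ μY  (μ self-dual)
      select{ok,err} ↦ offer{ok,err}  (select→offer)
        • ok:
          select{more,ack} ↦ offer{more,ack}  (select→offer)
            • more:
              recv[Unit] ↦ send[Unit]
                dual(end) = end
            • ack:
              offer{data,done} ↦ select{data,done}  (external→internal)
                • data:
                  dual(end) = end
                • done:
                  dual(Y) = Y
        • err:
          recv[Str] ↦ send[Str]
            select{stop,err} ↦ offer{stop,err}  (select→offer)
              • stop:
                dual(end) = end
              • err:
                dual(Y) = Y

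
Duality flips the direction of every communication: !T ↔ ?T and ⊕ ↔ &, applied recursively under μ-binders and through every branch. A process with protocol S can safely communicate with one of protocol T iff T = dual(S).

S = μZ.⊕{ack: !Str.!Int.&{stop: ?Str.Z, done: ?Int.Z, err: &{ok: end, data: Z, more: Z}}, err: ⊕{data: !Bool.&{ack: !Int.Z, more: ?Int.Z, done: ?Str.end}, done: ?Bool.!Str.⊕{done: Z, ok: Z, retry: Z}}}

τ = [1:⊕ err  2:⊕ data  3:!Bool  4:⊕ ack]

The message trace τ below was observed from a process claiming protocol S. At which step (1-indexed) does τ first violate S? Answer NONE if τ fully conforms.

[1] ⊕ err  ✓  state: ⊕{data: !Bool.&{ack: !Int.μZ.…, more: ?Int.μZ.…, done: ?Str.end}, done: ?Bool.!Str.⊕{done: μZ.…, ok: μZ.…, retry: μZ.…}}
[2] ⊕ data  ✓  state: !Bool.&{ack: !Int.μZ.…, more: ?Int.μZ.…, done: ?Str.end}
[3] !Bool  ✓  state: &{ack: !Int.μZ.…, more: ?Int.μZ.…, done: ?Str.end}
[4] got ⊕ ack, protocol expects & ack or & more or & done  ✗

4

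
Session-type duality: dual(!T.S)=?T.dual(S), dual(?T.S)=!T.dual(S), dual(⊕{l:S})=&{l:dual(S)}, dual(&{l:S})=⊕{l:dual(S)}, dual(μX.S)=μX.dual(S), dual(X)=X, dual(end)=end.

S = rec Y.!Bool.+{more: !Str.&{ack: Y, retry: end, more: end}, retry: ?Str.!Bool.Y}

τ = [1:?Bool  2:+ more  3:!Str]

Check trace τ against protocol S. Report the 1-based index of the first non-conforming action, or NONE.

[1] got ?Bool, protocol expects !Bool  ✗

1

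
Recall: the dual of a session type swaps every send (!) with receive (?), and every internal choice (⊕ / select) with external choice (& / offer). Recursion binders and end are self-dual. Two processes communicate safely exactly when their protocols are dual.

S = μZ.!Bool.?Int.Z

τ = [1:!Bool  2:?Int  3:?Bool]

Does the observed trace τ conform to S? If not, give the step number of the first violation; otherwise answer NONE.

[1] !Bool  ok  cont: ?Int.μZ.…
[2] ?Int  ok  cont: μZ.…
[3] got ?Bool, protocol expects !Bool  ✗

3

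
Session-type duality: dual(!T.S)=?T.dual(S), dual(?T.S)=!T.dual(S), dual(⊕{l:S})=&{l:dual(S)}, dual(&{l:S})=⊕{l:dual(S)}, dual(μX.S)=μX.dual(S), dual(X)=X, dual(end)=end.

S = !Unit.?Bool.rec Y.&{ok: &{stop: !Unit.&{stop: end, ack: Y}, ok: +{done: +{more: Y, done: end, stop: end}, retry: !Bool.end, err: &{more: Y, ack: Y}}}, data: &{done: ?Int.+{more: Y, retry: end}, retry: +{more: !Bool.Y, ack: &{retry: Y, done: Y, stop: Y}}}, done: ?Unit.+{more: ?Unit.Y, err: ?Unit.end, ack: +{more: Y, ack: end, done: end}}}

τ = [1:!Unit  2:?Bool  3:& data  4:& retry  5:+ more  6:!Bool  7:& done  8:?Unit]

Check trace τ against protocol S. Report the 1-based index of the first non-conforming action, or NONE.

@1 !Unit  ✓  state: ?Bool.rec Y.…
@2 ?Bool  ✓  state: rec Y.…
@3 & data  ✓  state: &{done: ?Int.+{more: rec Y.…, retry: end}, retry: +{more: !Bool.rec Y.…, ack: &{retry: rec Y.…, done: rec Y.…, stop: rec Y.…}}}
@4 & retry  ✓  state: +{more: !Bool.rec Y.…, ack: &{retry: rec Y.…, done: rec Y.…, stop: rec Y.…}}
@5 + more  ✓  state: !Bool.rec Y.…
@6 !Bool  ✓  state: rec Y.…
@7 & done  ✓  state: ?Unit.+{more: ?Unit.rec Y.…, err: ?Unit.end, ack: +{more: rec Y.…, ack: end, done: end}}
@8 ?Unit  ✓  state: +{more: ?Unit.rec Y.…, err: ?Unit.end, ack: +{more: rec Y.…, ack: end, done: end}}
all 8 steps conform

NONE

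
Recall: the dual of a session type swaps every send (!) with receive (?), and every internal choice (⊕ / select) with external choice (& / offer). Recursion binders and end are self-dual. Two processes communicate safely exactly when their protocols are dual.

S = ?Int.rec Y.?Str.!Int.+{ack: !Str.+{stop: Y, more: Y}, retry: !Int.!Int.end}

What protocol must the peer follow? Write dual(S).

?Int = !Int
  rec Y = rec Y  (rec unchanged)
    ?Str = !Str
      !Int = ?Int
        +{ack,retry} = &{ack,retry}  (⊕→&)
          • ack:
            !Str = ?Str
              +{stop,more} = &{stop,more}  (⊕→&)
                • stop:
                  Y ↦ Y
                • more:
                  Y ↦ Y
          • retry:
            !Int = ?Int
              !Int = ?Int
                end ↦ end

!Int.rec Y.!Str.?Int.&{ack: ?Str.&{stop: Y, more: Y}, retry: ?Int.?Int.end}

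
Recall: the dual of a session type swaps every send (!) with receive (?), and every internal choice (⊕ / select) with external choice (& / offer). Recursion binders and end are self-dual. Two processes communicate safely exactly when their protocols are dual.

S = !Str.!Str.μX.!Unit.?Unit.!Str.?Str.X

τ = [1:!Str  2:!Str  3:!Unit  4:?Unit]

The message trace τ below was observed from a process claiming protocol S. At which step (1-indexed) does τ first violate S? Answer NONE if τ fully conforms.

NONE

@1 !Str  ✓  now at !Str.μX.…
@2 !Str  ✓  now at μX.…
@3 !Unit  ✓  now at ?Unit.!Str.?Str.μX.…
@4 ?Unit  ✓  now at !Str.?Str.μX.…
trace exhausted — no violation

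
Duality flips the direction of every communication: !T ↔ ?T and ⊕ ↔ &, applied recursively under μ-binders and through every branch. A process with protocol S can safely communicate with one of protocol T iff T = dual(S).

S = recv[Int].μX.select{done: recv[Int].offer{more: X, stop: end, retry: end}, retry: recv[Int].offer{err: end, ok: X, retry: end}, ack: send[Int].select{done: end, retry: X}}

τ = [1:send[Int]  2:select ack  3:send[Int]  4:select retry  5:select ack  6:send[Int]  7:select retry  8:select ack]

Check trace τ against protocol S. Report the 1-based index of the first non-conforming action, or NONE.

1

step 1: got send[Int], protocol expects recv[Int]  ✗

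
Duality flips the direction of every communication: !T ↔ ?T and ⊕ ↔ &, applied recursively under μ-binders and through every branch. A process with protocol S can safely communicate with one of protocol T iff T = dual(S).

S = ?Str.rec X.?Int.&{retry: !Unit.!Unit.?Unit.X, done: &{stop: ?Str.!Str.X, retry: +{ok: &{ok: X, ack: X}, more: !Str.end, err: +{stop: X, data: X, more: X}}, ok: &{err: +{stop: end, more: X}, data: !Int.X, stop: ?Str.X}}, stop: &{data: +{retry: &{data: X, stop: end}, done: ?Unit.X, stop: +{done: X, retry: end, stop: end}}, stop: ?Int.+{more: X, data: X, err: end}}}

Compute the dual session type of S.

?Str ↦ !Str
  rec X ↦ rec X  (μ self-dual)
    ?Int ↦ !Int
      &{retry,done,stop} ↦ +{retry,done,stop}  (offer→select)
        • retry:
          !Unit ↦ ?Unit
            !Unit ↦ ?Unit
              ?Unit ↦ !Unit
                X ↦ X
        • done:
          &{stop,retry,ok} ↦ +{stop,retry,ok}  (offer→select)
            • stop:
              ?Str ↦ !Str
                !Str ↦ ?Str
                  X ↦ X
            • retry:
              +{ok,more,err} ↦ &{ok,more,err}  (internal→external)
                • ok:
                  &{ok,ack} ↦ +{ok,ack}  (offer→select)
                    • ok:
                      X ↦ X
                    • ack:
                      X ↦ X
                • more:
                  !Str ↦ ?Str
                    end ↦ end
                • err:
                  +{stop,data,more} ↦ &{stop,data,more}  (internal→external)
                    • stop:
                      X ↦ X
                    • data:
                      X ↦ X
                    • more:
                      X ↦ X
            • ok:
              &{err,data,stop} ↦ +{err,data,stop}  (offer→select)
                • err:
                  +{stop,more} ↦ &{stop,more}  (internal→external)
                    • stop:
                      end ↦ end
                    • more:
                      X ↦ X
                • data:
                  !Int ↦ ?Int
                    X ↦ X
                • stop:
                  ?Str ↦ !Str
                    X ↦ X
        • stop:
          &{data,stop} ↦ +{data,stop}  (offer→select)
            • data:
              +{retry,done,stop} ↦ &{retry,done,stop}  (internal→external)
                • retry:
                  &{data,stop} ↦ +{data,stop}  (offer→select)
                    • data:
                      X ↦ X
                    • stop:
                      end ↦ end
                • done:
                  ?Unit ↦ !Unit
                    X ↦ X
                • stop:
                  +{done,retry,stop} ↦ &{done,retry,stop}  (internal→external)
                    • done:
                      X ↦ X
                    • retry:
                      end ↦ end
                    • stop:
                      end ↦ end
            • stop:
              ?Int ↦ !Int
                +{more,data,err} ↦ &{more,data,err}  (internal→external)
                  • more:
                    X ↦ X
                  • data:
                    X ↦ X
                  • err:
                    end ↦ end

!Str.rec X.!Int.+{retry: ?Unit.?Unit.!Unit.X, done: +{stop: !Str.?Str.X, retry: &{ok: +{ok: X, ack: X}, more: ?Str.end, err: &{stop: X, data: X, more: X}}, ok: +{err: &{stop: end, more: X}, data: ?Int.X, stop: !Str.X}}, stop: +{data: &{retry: +{data: X, stop: end}, done: !Unit.X, stop: &{done: X, retry: end, stop: end}}, stop: !Int.&{more: X, data: X, err: end}}}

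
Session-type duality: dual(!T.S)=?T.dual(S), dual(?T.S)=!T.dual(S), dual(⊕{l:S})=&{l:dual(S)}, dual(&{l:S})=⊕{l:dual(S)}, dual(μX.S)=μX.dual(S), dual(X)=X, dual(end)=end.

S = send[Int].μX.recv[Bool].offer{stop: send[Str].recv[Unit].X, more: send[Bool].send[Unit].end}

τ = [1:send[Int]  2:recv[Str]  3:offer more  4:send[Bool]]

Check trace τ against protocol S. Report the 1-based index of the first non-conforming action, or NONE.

2

step 1: send[Int]  ok  state: μX.…
step 2: got recv[Str], protocol expects recv[Bool]  ✗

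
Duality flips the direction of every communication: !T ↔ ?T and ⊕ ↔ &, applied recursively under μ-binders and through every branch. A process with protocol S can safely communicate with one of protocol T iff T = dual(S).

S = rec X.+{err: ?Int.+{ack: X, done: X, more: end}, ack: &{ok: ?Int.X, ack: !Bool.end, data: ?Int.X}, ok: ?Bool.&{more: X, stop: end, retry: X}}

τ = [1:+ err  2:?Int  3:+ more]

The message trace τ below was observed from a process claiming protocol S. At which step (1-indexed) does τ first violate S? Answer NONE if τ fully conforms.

@1 + err  match  now at ?Int.+{ack: rec X.…, done: rec X.…, more: end}
@2 ?Int  match  now at +{ack: rec X.…, done: rec X.…, more: end}
@3 + more  match  now at end
all 3 steps conform

NONE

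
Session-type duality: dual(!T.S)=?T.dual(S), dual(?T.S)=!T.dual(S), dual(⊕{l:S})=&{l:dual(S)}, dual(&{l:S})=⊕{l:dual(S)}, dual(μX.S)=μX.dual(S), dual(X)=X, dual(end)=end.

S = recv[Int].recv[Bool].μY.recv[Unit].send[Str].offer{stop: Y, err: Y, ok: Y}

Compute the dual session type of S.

send[Int].send[Bool].μY.send[Unit].recv[Str].select{stop: Y, err: Y, ok: Y}

recv[Int] ↦ send[Int]
  recv[Bool] ↦ send[Bool]
    μY ↦ μY  (rec unchanged)
      recv[Unit] ↦ send[Unit]
        send[Str] ↦ recv[Str]
          offer{stop,err,ok} ↦ select{stop,err,ok}  (offer→select)
            [stop]
              dual(Y) = Y
            [err]
              dual(Y) = Y
            [ok]
              dual(Y) = Y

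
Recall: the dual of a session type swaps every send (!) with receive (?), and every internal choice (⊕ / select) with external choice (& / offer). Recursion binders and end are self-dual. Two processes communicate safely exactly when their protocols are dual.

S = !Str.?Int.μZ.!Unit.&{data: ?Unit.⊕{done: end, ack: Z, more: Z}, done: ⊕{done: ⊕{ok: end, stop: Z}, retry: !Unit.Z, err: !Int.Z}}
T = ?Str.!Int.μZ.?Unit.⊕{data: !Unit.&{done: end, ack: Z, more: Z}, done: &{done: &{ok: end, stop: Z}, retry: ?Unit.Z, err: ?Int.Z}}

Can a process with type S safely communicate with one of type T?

YES

!Str | ?Str  ok
  ?Int | !Int  ok
    μZ | μZ  ok (rec unchanged)
      !Unit | ?Unit  ok
        &{data,done} | ⊕{data,done}  ok labels match
          case data:
            ?Unit | !Unit  ok
              ⊕{done,ack,more} | &{done,ack,more}  ok labels match
                case done:
                  end | end  ok
                case ack:
                  Z | Z  ok
                case more:
                  Z | Z  ok
          case done:
            ⊕{done,retry,err} | &{done,retry,err}  ok labels match
              case done:
                ⊕{ok,stop} | &{ok,stop}  ok labels match
                  case ok:
                    end | end  ok
                  case stop:
                    Z | Z  ok
              case retry:
                !Unit | ?Unit  ok
                  Z | Z  ok
              case err:
                !Int | ?Int  ok
                  Z | Z  ok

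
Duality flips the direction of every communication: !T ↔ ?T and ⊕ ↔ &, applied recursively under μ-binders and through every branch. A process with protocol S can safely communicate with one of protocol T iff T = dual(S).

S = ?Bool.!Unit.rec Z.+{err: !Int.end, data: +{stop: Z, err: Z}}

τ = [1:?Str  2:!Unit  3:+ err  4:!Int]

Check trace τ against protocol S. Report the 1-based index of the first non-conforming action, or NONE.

1

@1 got ?Str, protocol expects ?Bool  ✗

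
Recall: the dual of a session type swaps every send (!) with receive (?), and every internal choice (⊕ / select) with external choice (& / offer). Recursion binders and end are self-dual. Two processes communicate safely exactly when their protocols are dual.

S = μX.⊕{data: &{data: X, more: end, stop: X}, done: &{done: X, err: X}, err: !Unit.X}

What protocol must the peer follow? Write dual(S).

μX ↦ μX  (binder kept)
  ⊕{data,done,err} ↦ &{data,done,err}  (⊕→&)
    [data]
      &{data,more,stop} ↦ ⊕{data,more,stop}  (&→⊕)
        [data]
          X ↦ X
        [more]
          end ↦ end
        [stop]
          X ↦ X
    [done]
      &{done,err} ↦ ⊕{done,err}  (&→⊕)
        [done]
          X ↦ X
        [err]
          X ↦ X
    [err]
      !Unit ↦ ?Unit
        X ↦ X

μX.&{data: ⊕{data: X, more: end, stop: X}, done: ⊕{done: X, err: X}, err: ?Unit.X}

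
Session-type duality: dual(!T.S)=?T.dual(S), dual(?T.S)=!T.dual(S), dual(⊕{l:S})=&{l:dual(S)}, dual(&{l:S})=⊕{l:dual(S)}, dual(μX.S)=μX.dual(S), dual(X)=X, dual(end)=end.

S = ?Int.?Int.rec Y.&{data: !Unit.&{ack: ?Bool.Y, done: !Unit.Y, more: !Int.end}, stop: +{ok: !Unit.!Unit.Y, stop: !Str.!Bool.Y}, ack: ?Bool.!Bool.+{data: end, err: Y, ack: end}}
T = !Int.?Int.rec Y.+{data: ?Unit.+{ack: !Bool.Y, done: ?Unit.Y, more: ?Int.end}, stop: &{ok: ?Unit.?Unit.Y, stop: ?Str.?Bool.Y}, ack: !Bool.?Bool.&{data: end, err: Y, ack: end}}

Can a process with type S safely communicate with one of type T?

?Int | !Int  ✓
  ?Int | ?Int  ✗ same direction on both sides — not dual

NO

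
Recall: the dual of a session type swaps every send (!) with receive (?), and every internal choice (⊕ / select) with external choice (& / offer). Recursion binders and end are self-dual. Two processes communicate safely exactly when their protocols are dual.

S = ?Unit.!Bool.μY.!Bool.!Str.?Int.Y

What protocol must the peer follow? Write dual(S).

!Unit.?Bool.μY.?Bool.?Str.!Int.Y

?Unit → !Unit
  !Bool → ?Bool
    μY → μY  (binder kept)
      !Bool → ?Bool
        !Str → ?Str
          ?Int → !Int
            Y self-dual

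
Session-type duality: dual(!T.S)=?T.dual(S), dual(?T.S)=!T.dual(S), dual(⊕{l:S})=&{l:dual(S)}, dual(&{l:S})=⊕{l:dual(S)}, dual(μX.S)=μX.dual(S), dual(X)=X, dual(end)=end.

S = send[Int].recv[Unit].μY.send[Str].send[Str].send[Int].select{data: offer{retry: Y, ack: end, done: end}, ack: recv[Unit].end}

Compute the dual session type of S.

send[Int] = recv[Int]
  recv[Unit] = send[Unit]
    μY = μY  (binder kept)
      send[Str] = recv[Str]
        send[Str] = recv[Str]
          send[Int] = recv[Int]
            select{data,ack} = offer{data,ack}  (internal→external)
              • data:
                offer{retry,ack,done} = select{retry,ack,done}  (&→⊕)
                  • retry:
                    Y ↦ Y
                  • ack:
                    end ↦ end
                  • done:
                    end ↦ end
              • ack:
                recv[Unit] = send[Unit]
                  end ↦ end

recv[Int].send[Unit].μY.recv[Str].recv[Str].recv[Int].offer{data: select{retry: Y, ack: end, done: end}, ack: send[Unit].end}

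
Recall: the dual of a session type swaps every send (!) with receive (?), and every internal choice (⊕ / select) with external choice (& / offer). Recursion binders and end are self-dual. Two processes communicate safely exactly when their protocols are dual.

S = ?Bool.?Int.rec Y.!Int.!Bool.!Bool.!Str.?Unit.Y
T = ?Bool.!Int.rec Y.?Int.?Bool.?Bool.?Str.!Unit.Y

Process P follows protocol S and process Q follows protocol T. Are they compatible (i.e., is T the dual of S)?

?Bool | ?Bool  ✗ same direction on both sides — not dual

NO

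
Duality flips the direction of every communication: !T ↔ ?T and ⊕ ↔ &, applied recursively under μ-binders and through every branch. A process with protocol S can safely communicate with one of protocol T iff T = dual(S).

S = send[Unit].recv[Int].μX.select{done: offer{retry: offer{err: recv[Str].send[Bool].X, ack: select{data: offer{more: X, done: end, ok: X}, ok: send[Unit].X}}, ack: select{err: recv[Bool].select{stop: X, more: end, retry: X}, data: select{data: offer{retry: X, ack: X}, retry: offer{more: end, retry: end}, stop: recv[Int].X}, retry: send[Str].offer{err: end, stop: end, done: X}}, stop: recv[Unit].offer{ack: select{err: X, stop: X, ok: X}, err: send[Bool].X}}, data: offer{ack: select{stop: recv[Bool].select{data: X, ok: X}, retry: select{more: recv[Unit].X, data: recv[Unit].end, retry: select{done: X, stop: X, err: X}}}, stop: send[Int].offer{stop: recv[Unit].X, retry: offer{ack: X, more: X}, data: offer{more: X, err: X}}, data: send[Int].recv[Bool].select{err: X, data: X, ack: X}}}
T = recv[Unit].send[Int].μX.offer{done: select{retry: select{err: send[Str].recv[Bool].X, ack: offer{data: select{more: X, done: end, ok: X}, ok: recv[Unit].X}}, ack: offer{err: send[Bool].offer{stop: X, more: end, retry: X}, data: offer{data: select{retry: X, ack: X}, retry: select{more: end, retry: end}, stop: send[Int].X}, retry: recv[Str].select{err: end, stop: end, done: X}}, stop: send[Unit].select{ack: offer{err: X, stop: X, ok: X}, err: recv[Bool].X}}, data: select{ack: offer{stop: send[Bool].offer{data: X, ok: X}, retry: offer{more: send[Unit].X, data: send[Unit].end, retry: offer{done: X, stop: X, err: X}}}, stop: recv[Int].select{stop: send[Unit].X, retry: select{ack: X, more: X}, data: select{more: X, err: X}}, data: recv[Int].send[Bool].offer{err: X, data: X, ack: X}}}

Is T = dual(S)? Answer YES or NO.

YES

send[Unit] | recv[Unit]  ok
  recv[Int] | send[Int]  ok
    μX | μX  ok (μ self-dual)
      select{done,data} | offer{done,data}  ok labels match
        [done]
          offer{retry,ack,stop} | select{retry,ack,stop}  ok labels match
            [retry]
              offer{err,ack} | select{err,ack}  ok labels match
                [err]
                  recv[Str] | send[Str]  ok
                    send[Bool] | recv[Bool]  ok
                      X | X  ok
                [ack]
                  select{data,ok} | offer{data,ok}  ok labels match
                    [data]
                      offer{more,done,ok} | select{more,done,ok}  ok labels match
                        [more]
                          X | X  ok
                        [done]
                          end | end  ok
                        [ok]
                          X | X  ok
                    [ok]
                      send[Unit] | recv[Unit]  ok
                        X | X  ok
            [ack]
              select{err,data,retry} | offer{err,data,retry}  ok labels match
                [err]
                  recv[Bool] | send[Bool]  ok
                    select{stop,more,retry} | offer{stop,more,retry}  ok labels match
                      [stop]
                        X | X  ok
                      [more]
                        end | end  ok
                      [retry]
                        X | X  ok
                [data]
                  select{data,retry,stop} | offer{data,retry,stop}  ok labels match
                    [data]
                      offer{retry,ack} | select{retry,ack}  ok labels match
                        [retry]
                          X | X  ok
                        [ack]
                          X | X  ok
                    [retry]
                      offer{more,retry} | select{more,retry}  ok labels match
                        [more]
                          end | end  ok
                        [retry]
                          end | end  ok
                    [stop]
                      recv[Int] | send[Int]  ok
                        X | X  ok
                [retry]
                  send[Str] | recv[Str]  ok
                    offer{err,stop,done} | select{err,stop,done}  ok labels match
                      [err]
                        end | end  ok
                      [stop]
                        end | end  ok
                      [done]
                        X | X  ok
            [stop]
              recv[Unit] | send[Unit]  ok
                offer{ack,err} | select{ack,err}  ok labels match
                  [ack]
                    select{err,stop,ok} | offer{err,stop,ok}  ok labels match
                      [err]
                        X | X  ok
                      [stop]
                        X | X  ok
                      [ok]
                        X | X  ok
                  [err]
                    send[Bool] | recv[Bool]  ok
                      X | X  ok
        [data]
          offer{ack,stop,data} | select{ack,stop,data}  ok labels match
            [ack]
              select{stop,retry} | offer{stop,retry}  ok labels match
                [stop]
                  recv[Bool] | send[Bool]  ok
                    select{data,ok} | offer{data,ok}  ok labels match
                      [data]
                        X | X  ok
                      [ok]
                        X | X  ok
                [retry]
                  select{more,data,retry} | offer{more,data,retry}  ok labels match
                    [more]
                      recv[Unit] | send[Unit]  ok
                        X | X  ok
                    [data]
                      recv[Unit] | send[Unit]  ok
                        end | end  ok
                    [retry]
                      select{done,stop,err} | offer{done,stop,err}  ok labels match
                        [done]
                          X | X  ok
                        [stop]
                          X | X  ok
                        [err]
                          X | X  ok
            [stop]
              send[Int] | recv[Int]  ok
                offer{stop,retry,data} | select{stop,retry,data}  ok labels match
                  [stop]
                    recv[Unit] | send[Unit]  ok
                      X | X  ok
                  [retry]
                    offer{ack,more} | select{ack,more}  ok labels match
                      [ack]
                        X | X  ok
                      [more]
                        X | X  ok
                  [data]
                    offer{more,err} | select{more,err}  ok labels match
                      [more]
                        X | X  ok
                      [err]
                        X | X  ok
            [data]
              send[Int] | recv[Int]  ok
                recv[Bool] | send[Bool]  ok
                  select{err,data,ack} | offer{err,data,ack}  ok labels match
                    [err]
                      X | X  ok
                    [data]
                      X | X  ok
                    [ack]
                      X | X  ok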